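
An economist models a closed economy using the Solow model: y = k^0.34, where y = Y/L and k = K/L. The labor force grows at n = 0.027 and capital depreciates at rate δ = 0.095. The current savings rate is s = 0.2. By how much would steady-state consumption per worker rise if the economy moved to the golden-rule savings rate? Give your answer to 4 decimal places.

n + δ = 0.027 + 0.095 = 0.122.
Current steady state (s = 0.2): k* = (0.2/0.122)^(1/0.66) ≈ 2.1147, y* = 2.1147^0.34 ≈ 1.2900, c* = (1−0.2)·1.2900 ≈ 1.0320.
Setting f'(k) = n+δ gives 0.34·k^(0.34−1) = 0.122, hence k_gold = (0.34/0.122)^(1/0.66) ≈ 4.7252.
y_gold = 4.7252^0.34 ≈ 1.6955, c_gold = y_gold − 0.122·k_gold ≈ 1.1190.
Gain: Δc = 1.1190 − 1.0320 ≈ 0.0871.

Δc ≈ 0.0871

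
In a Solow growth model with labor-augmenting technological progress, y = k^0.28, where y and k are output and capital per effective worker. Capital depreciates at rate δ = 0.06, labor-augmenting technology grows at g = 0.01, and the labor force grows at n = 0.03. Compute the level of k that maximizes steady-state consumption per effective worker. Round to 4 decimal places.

Break-even investment rate: n + g + δ = 0.03 + 0.01 + 0.06 = 0.1.
Golden rule sets MPK = n+g+δ: 0.28·k^(0.28−1) = 0.1, so k_gold = (0.28/0.1)^(1/0.72) ≈ 4.1788.

k_gold ≈ 4.1788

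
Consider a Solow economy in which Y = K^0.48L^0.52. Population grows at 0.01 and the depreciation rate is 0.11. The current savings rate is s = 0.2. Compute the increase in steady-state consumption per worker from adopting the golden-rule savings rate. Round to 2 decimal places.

Capital per worker breaks even when investment replaces (n + δ)·k; here n + δ = 0.12.
Current steady state (s = 0.2): k* = (0.2/0.12)^(1/0.52) ≈ 2.6707, y* = 2.6707^0.48 ≈ 1.6024, c* = (1−0.2)·1.6024 ≈ 1.2820.
Setting f'(k) = n+δ gives 0.48·k^(0.48−1) = 0.12, hence k_gold = (0.48/0.12)^(1/0.52) ≈ 14.3816.
y_gold = 14.3816^0.48 ≈ 3.5954, c_gold = y_gold − 0.12·k_gold ≈ 1.8696.
Gain: Δc = 1.8696 − 1.2820 ≈ 0.5877.

Δc ≈ 0.59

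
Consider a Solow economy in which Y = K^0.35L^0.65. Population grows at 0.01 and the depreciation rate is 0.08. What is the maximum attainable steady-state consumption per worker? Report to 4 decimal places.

c_gold ≈ 1.3506

Break-even investment rate: n + δ = 0.01 + 0.08 = 0.09.
Maximizing c = f(k) − (n+δ)·k gives f'(k) = n+δ, i.e. 0.35·k^(0.35−1) = 0.09, so k_gold = (0.35/0.09)^(1/0.65) ≈ 8.0802.
y_gold = 8.0802^0.35 ≈ 2.0778.
c_gold = y_gold − (n+δ)·k_gold = 2.0778 − 0.09·8.0802 ≈ 1.3506.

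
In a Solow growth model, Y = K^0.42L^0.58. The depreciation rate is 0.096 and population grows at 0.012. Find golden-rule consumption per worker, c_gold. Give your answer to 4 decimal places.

Capital per worker breaks even when investment replaces (n + δ)·k; here n + δ = 0.108.
At the golden rule the marginal product of capital equals n+δ: 0.42·k^(0.42−1) = 0.108. Solving, k_gold = (0.42/0.108)^(1/0.58) ≈ 10.3978.
y_gold = 10.3978^0.42 ≈ 2.6737.
c_gold = y_gold − (n+δ)·k_gold = 2.6737 − 0.108·10.3978 ≈ 1.5508.

c_gold ≈ 1.5508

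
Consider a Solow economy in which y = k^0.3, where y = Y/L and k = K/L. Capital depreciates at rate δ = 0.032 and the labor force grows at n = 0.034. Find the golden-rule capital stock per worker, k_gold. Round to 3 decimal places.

k_gold ≈ 8.698

The effective depreciation rate is n + δ = 0.034 + 0.032 = 0.066.
Maximizing c = f(k) − (n+δ)·k gives f'(k) = n+δ, i.e. 0.3·k^(0.3−1) = 0.066, so k_gold = (0.3/0.066)^(1/0.7) ≈ 8.6975.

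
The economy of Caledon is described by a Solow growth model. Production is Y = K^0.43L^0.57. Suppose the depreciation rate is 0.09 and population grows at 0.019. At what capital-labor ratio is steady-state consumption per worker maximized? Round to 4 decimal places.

k_gold ≈ 11.1093

Break-even investment rate: n + δ = 0.019 + 0.09 = 0.109.
Setting f'(k) = n+δ gives 0.43·k^(0.43−1) = 0.109, hence k_gold = (0.43/0.109)^(1/0.57) ≈ 11.1093.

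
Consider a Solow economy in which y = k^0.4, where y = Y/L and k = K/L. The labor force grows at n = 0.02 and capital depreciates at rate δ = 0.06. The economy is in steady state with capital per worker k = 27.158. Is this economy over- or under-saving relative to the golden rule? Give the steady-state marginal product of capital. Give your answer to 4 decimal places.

over-saving; MPK ≈ 0.0552

n + δ = 0.02 + 0.06 = 0.08.
MPK = 0.4·k^(0.4−1) = 0.4·27.158^(-0.6) ≈ 0.0552.
MPK < 0.08, so the economy is dynamically inefficient (over-saving).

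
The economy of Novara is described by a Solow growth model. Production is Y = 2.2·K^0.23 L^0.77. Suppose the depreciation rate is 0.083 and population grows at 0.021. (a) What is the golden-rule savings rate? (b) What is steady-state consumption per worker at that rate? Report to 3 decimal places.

Break-even investment rate: n + δ = 0.021 + 0.083 = 0.104.
For Cobb-Douglas, s_gold equals capital's share: s_gold = 0.23.
Maximizing c = f(k) − (n+δ)·k gives f'(k) = n+δ, i.e. 0.23·2.2·k^(0.23−1) = 0.104, so k_gold = (0.23·2.2/0.104)^(1/0.77) ≈ 7.8048.
y_gold = 2.2·7.8048^0.23 ≈ 3.5291; c_gold = (1−0.23)·y_gold ≈ 2.7174.

(a) s_gold = 0.230; (b) c_gold ≈ 2.717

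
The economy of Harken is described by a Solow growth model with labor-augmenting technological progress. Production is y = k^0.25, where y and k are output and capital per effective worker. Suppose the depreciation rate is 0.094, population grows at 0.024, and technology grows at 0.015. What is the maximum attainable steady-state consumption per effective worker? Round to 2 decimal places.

Capital per effective worker breaks even when investment replaces (n + g + δ)·k; here n + g + δ = 0.133.
Setting f'(k) = n+g+δ gives 0.25·k^(0.25−1) = 0.133, hence k_gold = (0.25/0.133)^(1/0.75) ≈ 2.3198.
y_gold = 2.3198^0.25 ≈ 1.2341.
c_gold = y_gold − (n+g+δ)·k_gold = 1.2341 − 0.133·2.3198 ≈ 0.9256.

c_gold ≈ 0.93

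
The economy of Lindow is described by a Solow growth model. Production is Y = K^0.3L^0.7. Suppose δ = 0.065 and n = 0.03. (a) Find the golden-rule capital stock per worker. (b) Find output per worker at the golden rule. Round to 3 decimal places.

Capital per worker breaks even when investment replaces (n + δ)·k; here n + δ = 0.095.
Golden rule sets MPK = n+δ: 0.3·k^(0.3−1) = 0.095, so k_gold = (0.3/0.095)^(1/0.7) ≈ 5.1692.
y_gold = 5.1692^0.3 ≈ 1.6369.

(a) k_gold ≈ 5.169; (b) y_gold ≈ 1.637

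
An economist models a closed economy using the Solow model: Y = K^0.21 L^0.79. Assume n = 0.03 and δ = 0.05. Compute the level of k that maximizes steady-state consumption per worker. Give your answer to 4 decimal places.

Capital per worker breaks even when investment replaces (n + δ)·k; here n + δ = 0.08.
Golden rule sets MPK = n+δ: 0.21·k^(0.21−1) = 0.08, so k_gold = (0.21/0.08)^(1/0.79) ≈ 3.3927.

k_gold ≈ 3.3927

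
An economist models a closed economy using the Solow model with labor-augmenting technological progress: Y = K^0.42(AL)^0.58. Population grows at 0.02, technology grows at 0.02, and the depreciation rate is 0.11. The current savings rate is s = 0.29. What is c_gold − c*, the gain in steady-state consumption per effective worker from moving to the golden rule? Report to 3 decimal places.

Δc ≈ 0.078

Break-even investment rate: n + g + δ = 0.02 + 0.02 + 0.11 = 0.15.
Current steady state (s = 0.29): k* = (0.29/0.15)^(1/0.58) ≈ 3.1163, y* = 3.1163^0.42 ≈ 1.6119, c* = (1−0.29)·1.6119 ≈ 1.1444.
At the golden rule the marginal product of capital equals n+g+δ: 0.42·k^(0.42−1) = 0.15. Solving, k_gold = (0.42/0.15)^(1/0.58) ≈ 5.9015.
y_gold = 5.9015^0.42 ≈ 2.1077, c_gold = y_gold − 0.15·k_gold ≈ 1.2225.
Gain: Δc = 1.2225 − 1.1444 ≈ 0.0780.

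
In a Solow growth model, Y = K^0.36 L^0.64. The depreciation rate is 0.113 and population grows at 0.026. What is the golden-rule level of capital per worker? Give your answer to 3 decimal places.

k_gold ≈ 4.423

Capital per worker breaks even when investment replaces (n + δ)·k; here n + δ = 0.139.
Maximizing c = f(k) − (n+δ)·k gives f'(k) = n+δ, i.e. 0.36·k^(0.36−1) = 0.139, so k_gold = (0.36/0.139)^(1/0.64) ≈ 4.4235.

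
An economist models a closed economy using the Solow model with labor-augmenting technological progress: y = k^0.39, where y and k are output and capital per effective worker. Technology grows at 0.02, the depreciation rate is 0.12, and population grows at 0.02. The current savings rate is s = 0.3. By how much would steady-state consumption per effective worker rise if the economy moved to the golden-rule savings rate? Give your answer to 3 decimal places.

Δc ≈ 0.032

Break-even investment rate: n + g + δ = 0.02 + 0.02 + 0.12 = 0.16.
Current steady state (s = 0.3): k* = (0.3/0.16)^(1/0.61) ≈ 2.8025, y* = 2.8025^0.39 ≈ 1.4947, c* = (1−0.3)·1.4947 ≈ 1.0463.
At the golden rule the marginal product of capital equals n+g+δ: 0.39·k^(0.39−1) = 0.16. Solving, k_gold = (0.39/0.16)^(1/0.61) ≈ 4.3086.
y_gold = 4.3086^0.39 ≈ 1.7676, c_gold = y_gold − 0.16·k_gold ≈ 1.0783.
Gain: Δc = 1.0783 − 1.0463 ≈ 0.0320.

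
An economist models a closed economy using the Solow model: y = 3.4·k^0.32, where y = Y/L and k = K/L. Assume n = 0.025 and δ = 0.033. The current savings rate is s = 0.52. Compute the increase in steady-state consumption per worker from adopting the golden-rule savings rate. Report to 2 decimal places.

Break-even investment rate: n + δ = 0.025 + 0.033 = 0.058.
Current steady state (s = 0.52): k* = (0.52·3.4/0.058)^(1/0.68) ≈ 152.2063, y* = 3.4·152.2063^0.32 ≈ 16.9769, c* = (1−0.52)·16.9769 ≈ 8.1489.
Golden rule sets MPK = n+δ: 0.32·3.4·k^(0.32−1) = 0.058, so k_gold = (0.32·3.4/0.058)^(1/0.68) ≈ 74.5340.
y_gold = 3.4·74.5340^0.32 ≈ 13.5093, c_gold = y_gold − 0.058·k_gold ≈ 9.1863.
Gain: Δc = 9.1863 − 8.1489 ≈ 1.0374.

Δc ≈ 1.04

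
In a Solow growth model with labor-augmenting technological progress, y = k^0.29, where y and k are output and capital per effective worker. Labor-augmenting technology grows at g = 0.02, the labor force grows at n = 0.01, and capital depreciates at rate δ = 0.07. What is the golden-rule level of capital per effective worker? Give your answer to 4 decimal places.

Capital per effective worker breaks even when investment replaces (n + g + δ)·k; here n + g + δ = 0.1.
At the golden rule the marginal product of capital equals n+g+δ: 0.29·k^(0.29−1) = 0.1. Solving, k_gold = (0.29/0.1)^(1/0.71) ≈ 4.4799.

k_gold ≈ 4.4799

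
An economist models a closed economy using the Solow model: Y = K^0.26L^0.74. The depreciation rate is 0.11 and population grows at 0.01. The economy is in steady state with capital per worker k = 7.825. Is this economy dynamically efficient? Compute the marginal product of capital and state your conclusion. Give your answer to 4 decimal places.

n + δ = 0.01 + 0.11 = 0.12.
MPK = 0.26·k^(0.26−1) = 0.26·7.825^(-0.74) ≈ 0.0567.
MPK < 0.12, so the economy is dynamically inefficient (over-saving).

dynamically inefficient; MPK ≈ 0.0567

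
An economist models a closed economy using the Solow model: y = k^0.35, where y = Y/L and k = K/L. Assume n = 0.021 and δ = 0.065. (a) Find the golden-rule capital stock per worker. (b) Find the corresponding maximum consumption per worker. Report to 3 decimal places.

(a) k_gold ≈ 8.666; (b) c_gold ≈ 1.384

Capital per worker breaks even when investment replaces (n + δ)·k; here n + δ = 0.086.
Maximizing c = f(k) − (n+δ)·k gives f'(k) = n+δ, i.e. 0.35·k^(0.35−1) = 0.086, so k_gold = (0.35/0.086)^(1/0.65) ≈ 8.6656.
y_gold = 8.6656^0.35 ≈ 2.1293; c_gold = y_gold − 0.086·k_gold ≈ 1.3840.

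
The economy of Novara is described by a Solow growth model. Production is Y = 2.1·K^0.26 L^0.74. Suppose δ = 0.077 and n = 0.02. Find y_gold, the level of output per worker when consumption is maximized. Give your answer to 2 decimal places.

n + δ = 0.02 + 0.077 = 0.097.
Setting f'(k) = n+δ gives 0.26·2.1·k^(0.26−1) = 0.097, hence k_gold = (0.26·2.1/0.097)^(1/0.74) ≈ 10.3296.
Output: y_gold = 2.1·k_gold^0.26 = 2.1·10.3296^0.26 ≈ 3.8537.

y_gold ≈ 3.85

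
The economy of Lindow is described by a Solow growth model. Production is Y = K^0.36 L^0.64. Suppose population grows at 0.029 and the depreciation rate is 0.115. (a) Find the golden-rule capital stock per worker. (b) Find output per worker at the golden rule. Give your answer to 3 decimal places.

(a) k_gold ≈ 4.186; (b) y_gold ≈ 1.674

Capital per worker breaks even when investment replaces (n + δ)·k; here n + δ = 0.144.
Maximizing c = f(k) − (n+δ)·k gives f'(k) = n+δ, i.e. 0.36·k^(0.36−1) = 0.144, so k_gold = (0.36/0.144)^(1/0.64) ≈ 4.1858.
y_gold = 4.1858^0.36 ≈ 1.6743.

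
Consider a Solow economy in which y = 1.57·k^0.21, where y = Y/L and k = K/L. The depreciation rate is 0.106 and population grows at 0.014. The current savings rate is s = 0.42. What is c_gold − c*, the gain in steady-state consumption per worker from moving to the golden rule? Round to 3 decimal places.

Δc ≈ 0.190

The effective depreciation rate is n + δ = 0.014 + 0.106 = 0.12.
Current steady state (s = 0.42): k* = (0.42·1.57/0.12)^(1/0.79) ≈ 8.6431, y* = 1.57·8.6431^0.21 ≈ 2.4694, c* = (1−0.42)·2.4694 ≈ 1.4323.
Maximizing c = f(k) − (n+δ)·k gives f'(k) = n+δ, i.e. 0.21·1.57·k^(0.21−1) = 0.12, so k_gold = (0.21·1.57/0.12)^(1/0.79) ≈ 3.5943.
y_gold = 1.57·3.5943^0.21 ≈ 2.0539, c_gold = y_gold − 0.12·k_gold ≈ 1.6226.
Gain: Δc = 1.6226 − 1.4323 ≈ 0.1903.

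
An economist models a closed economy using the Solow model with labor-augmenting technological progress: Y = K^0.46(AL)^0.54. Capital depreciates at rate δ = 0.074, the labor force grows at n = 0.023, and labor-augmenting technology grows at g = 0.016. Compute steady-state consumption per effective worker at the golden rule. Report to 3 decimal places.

c_gold ≈ 1.785

The effective depreciation rate is n + g + δ = 0.023 + 0.016 + 0.074 = 0.113.
Golden rule sets MPK = n+g+δ: 0.46·k^(0.46−1) = 0.113, so k_gold = (0.46/0.113)^(1/0.54) ≈ 13.4597.
y_gold = 13.4597^0.46 ≈ 3.3064.
c_gold = y_gold − (n+g+δ)·k_gold = 3.3064 − 0.113·13.4597 ≈ 1.7855.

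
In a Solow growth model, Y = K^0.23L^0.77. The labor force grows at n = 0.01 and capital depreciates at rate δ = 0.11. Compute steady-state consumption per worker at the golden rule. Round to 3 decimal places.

c_gold ≈ 0.935

The effective depreciation rate is n + δ = 0.01 + 0.11 = 0.12.
Setting f'(k) = n+δ gives 0.23·k^(0.23−1) = 0.12, hence k_gold = (0.23/0.12)^(1/0.77) ≈ 2.3278.
y_gold = 2.3278^0.23 ≈ 1.2145.
c_gold = y_gold − (n+δ)·k_gold = 1.2145 − 0.12·2.3278 ≈ 0.9352.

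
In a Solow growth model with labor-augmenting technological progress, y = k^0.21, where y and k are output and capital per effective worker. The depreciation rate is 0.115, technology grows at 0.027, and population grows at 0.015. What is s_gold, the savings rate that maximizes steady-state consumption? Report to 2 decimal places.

s_gold = 0.21

Break-even investment rate: n + g + δ = 0.015 + 0.027 + 0.115 = 0.157.
At the golden rule MPK = n+g+δ, and in any Cobb-Douglas steady state s = (n+g+δ)·k/y = MPK·k/y = capital's share 0.21.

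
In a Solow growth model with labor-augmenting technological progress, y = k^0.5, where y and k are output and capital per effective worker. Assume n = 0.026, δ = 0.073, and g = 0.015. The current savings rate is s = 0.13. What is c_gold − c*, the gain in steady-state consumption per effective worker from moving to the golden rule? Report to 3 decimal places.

n + g + δ = 0.026 + 0.015 + 0.073 = 0.114.
Current steady state (s = 0.13): k* = (0.13/0.114)^(1/0.5) ≈ 1.3004, y* = 1.3004^0.5 ≈ 1.1404, c* = (1−0.13)·1.1404 ≈ 0.9921.
At the golden rule the marginal product of capital equals n+g+δ: 0.5·k^(0.5−1) = 0.114. Solving, k_gold = (0.5/0.114)^(1/0.5) ≈ 19.2367.
y_gold = 19.2367^0.5 ≈ 4.3860, c_gold = y_gold − 0.114·k_gold ≈ 2.1930.
Gain: Δc = 2.1930 − 0.9921 ≈ 1.2009.

Δc ≈ 1.201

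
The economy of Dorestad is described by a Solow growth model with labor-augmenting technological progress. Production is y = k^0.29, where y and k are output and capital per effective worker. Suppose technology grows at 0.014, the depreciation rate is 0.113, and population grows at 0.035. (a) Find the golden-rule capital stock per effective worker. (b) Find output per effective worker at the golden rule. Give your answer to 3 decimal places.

(a) k_gold ≈ 2.271; (b) y_gold ≈ 1.268

Break-even investment rate: n + g + δ = 0.035 + 0.014 + 0.113 = 0.162.
Golden rule sets MPK = n+g+δ: 0.29·k^(0.29−1) = 0.162, so k_gold = (0.29/0.162)^(1/0.71) ≈ 2.2708.
y_gold = 2.2708^0.29 ≈ 1.2685.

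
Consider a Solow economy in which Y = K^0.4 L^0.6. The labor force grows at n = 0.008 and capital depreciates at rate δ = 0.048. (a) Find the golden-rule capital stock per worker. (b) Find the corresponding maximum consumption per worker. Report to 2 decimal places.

n + δ = 0.008 + 0.048 = 0.056.
Setting f'(k) = n+δ gives 0.4·k^(0.4−1) = 0.056, hence k_gold = (0.4/0.056)^(1/0.6) ≈ 26.4923.
y_gold = 26.4923^0.4 ≈ 3.7089; c_gold = y_gold − 0.056·k_gold ≈ 2.2254.

(a) k_gold ≈ 26.49; (b) c_gold ≈ 2.23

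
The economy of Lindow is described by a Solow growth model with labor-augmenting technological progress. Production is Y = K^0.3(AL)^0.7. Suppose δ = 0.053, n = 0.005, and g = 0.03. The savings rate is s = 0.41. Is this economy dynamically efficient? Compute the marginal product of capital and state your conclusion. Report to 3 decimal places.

dynamically inefficient; MPK ≈ 0.064

n + g + δ = 0.005 + 0.03 + 0.053 = 0.088.
Steady-state k*: s·k^0.3 = 0.088·k gives k* = (0.41/0.088)^(1/0.7) ≈ 9.0098.
MPK = 0.3·9.0098^(-0.7) ≈ 0.0644.
MPK < n+g+δ = 0.088, so the economy is dynamically inefficient (over-saving).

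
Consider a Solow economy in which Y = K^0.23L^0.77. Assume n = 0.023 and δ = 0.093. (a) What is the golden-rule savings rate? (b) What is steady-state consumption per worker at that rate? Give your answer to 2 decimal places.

(a) s_gold = 0.23; (b) c_gold ≈ 0.94

Break-even investment rate: n + δ = 0.023 + 0.093 = 0.116.
For Cobb-Douglas, s_gold equals capital's share: s_gold = 0.23.
At the golden rule the marginal product of capital equals n+δ: 0.23·k^(0.23−1) = 0.116. Solving, k_gold = (0.23/0.116)^(1/0.77) ≈ 2.4326.
y_gold = 2.4326^0.23 ≈ 1.2269; c_gold = (1−0.23)·y_gold ≈ 0.9447.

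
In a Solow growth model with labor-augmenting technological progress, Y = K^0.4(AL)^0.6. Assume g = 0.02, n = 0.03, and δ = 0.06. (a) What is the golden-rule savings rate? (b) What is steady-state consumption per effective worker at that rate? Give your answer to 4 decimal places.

(a) s_gold = 0.4000; (b) c_gold ≈ 1.4188

The effective depreciation rate is n + g + δ = 0.03 + 0.02 + 0.06 = 0.11.
For Cobb-Douglas, s_gold equals capital's share: s_gold = 0.4.
Setting f'(k) = n+g+δ gives 0.4·k^(0.4−1) = 0.11, hence k_gold = (0.4/0.11)^(1/0.6) ≈ 8.5990.
y_gold = 8.5990^0.4 ≈ 2.3647; c_gold = (1−0.4)·y_gold ≈ 1.4188.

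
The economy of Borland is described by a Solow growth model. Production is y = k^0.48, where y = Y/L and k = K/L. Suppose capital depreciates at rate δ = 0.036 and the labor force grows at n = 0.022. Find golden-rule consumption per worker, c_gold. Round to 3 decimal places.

n + δ = 0.022 + 0.036 = 0.058.
Setting f'(k) = n+δ gives 0.48·k^(0.48−1) = 0.058, hence k_gold = (0.48/0.058)^(1/0.52) ≈ 58.2137.
y_gold = 58.2137^0.48 ≈ 7.0342.
c_gold = y_gold − (n+δ)·k_gold = 7.0342 − 0.058·58.2137 ≈ 3.6578.

c_gold ≈ 3.658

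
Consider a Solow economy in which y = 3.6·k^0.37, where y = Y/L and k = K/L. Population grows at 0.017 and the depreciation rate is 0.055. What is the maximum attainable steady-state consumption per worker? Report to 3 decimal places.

c_gold ≈ 12.585

The effective depreciation rate is n + δ = 0.017 + 0.055 = 0.072.
Golden rule sets MPK = n+δ: 0.37·3.6·k^(0.37−1) = 0.072, so k_gold = (0.37·3.6/0.072)^(1/0.63) ≈ 102.6558.
y_gold = 3.6·102.6558^0.37 ≈ 19.9763.
c_gold = y_gold − (n+δ)·k_gold = 19.9763 − 0.072·102.6558 ≈ 12.5851.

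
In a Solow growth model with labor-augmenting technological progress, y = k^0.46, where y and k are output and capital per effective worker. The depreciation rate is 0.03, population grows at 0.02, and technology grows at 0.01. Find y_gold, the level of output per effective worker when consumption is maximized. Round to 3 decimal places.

n + g + δ = 0.02 + 0.01 + 0.03 = 0.06.
Golden rule sets MPK = n+g+δ: 0.46·k^(0.46−1) = 0.06, so k_gold = (0.46/0.06)^(1/0.54) ≈ 43.4671.
Output: y_gold = k_gold^0.46 = 43.4671^0.46 ≈ 5.6696.

y_gold ≈ 5.670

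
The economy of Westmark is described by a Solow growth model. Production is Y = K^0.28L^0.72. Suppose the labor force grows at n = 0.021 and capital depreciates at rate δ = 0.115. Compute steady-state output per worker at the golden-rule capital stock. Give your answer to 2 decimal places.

y_gold ≈ 1.32

n + δ = 0.021 + 0.115 = 0.136.
Maximizing c = f(k) − (n+δ)·k gives f'(k) = n+δ, i.e. 0.28·k^(0.28−1) = 0.136, so k_gold = (0.28/0.136)^(1/0.72) ≈ 2.7264.
Output: y_gold = k_gold^0.28 = 2.7264^0.28 ≈ 1.3242.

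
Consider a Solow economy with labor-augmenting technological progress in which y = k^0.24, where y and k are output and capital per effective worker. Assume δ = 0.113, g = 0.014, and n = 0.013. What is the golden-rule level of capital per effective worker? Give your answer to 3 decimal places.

Capital per effective worker breaks even when investment replaces (n + g + δ)·k; here n + g + δ = 0.14.
Golden rule sets MPK = n+g+δ: 0.24·k^(0.24−1) = 0.14, so k_gold = (0.24/0.14)^(1/0.76) ≈ 2.0324.

k_gold ≈ 2.032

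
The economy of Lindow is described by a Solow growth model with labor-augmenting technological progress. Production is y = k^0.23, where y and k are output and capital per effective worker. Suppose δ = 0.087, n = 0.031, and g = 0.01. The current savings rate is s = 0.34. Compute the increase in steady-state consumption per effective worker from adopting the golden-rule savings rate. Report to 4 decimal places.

Capital per effective worker breaks even when investment replaces (n + g + δ)·k; here n + g + δ = 0.128.
Current steady state (s = 0.34): k* = (0.34/0.128)^(1/0.77) ≈ 3.5563, y* = 3.5563^0.23 ≈ 1.3388, c* = (1−0.34)·1.3388 ≈ 0.8836.
At the golden rule the marginal product of capital equals n+g+δ: 0.23·k^(0.23−1) = 0.128. Solving, k_gold = (0.23/0.128)^(1/0.77) ≈ 2.1406.
y_gold = 2.1406^0.23 ≈ 1.1913, c_gold = y_gold − 0.128·k_gold ≈ 0.9173.
Gain: Δc = 0.9173 − 0.8836 ≈ 0.0337.

Δc ≈ 0.0337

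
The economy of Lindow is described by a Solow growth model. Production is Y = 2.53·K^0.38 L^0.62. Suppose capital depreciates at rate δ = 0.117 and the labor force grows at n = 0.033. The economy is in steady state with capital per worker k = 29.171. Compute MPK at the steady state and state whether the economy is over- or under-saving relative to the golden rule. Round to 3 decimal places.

n + δ = 0.033 + 0.117 = 0.15.
MPK = 0.38·2.53·k^(0.38−1) = 0.38·2.53·29.171^(-0.62) ≈ 0.1188.
MPK < 0.15, so the economy is dynamically inefficient (over-saving).

over-saving; MPK ≈ 0.119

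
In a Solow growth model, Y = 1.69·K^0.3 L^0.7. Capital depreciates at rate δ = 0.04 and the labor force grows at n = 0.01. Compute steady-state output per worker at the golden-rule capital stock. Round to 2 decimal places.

y_gold ≈ 4.56

Break-even investment rate: n + δ = 0.01 + 0.04 = 0.05.
At the golden rule the marginal product of capital equals n+δ: 0.3·1.69·k^(0.3−1) = 0.05. Solving, k_gold = (0.3·1.69/0.05)^(1/0.7) ≈ 27.3651.
Output: y_gold = 1.69·k_gold^0.3 = 1.69·27.3651^0.3 ≈ 4.5609.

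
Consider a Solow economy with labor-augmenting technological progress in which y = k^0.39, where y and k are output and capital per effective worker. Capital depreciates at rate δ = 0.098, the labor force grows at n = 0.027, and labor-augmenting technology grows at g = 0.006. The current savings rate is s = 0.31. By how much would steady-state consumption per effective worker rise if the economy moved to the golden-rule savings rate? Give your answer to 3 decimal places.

n + g + δ = 0.027 + 0.006 + 0.098 = 0.131.
Current steady state (s = 0.31): k* = (0.31/0.131)^(1/0.61) ≈ 4.1045, y* = 4.1045^0.39 ≈ 1.7345, c* = (1−0.31)·1.7345 ≈ 1.1968.
Setting f'(k) = n+g+δ gives 0.39·k^(0.39−1) = 0.131, hence k_gold = (0.39/0.131)^(1/0.61) ≈ 5.9801.
y_gold = 5.9801^0.39 ≈ 2.0087, c_gold = y_gold − 0.131·k_gold ≈ 1.2253.
Gain: Δc = 1.2253 − 1.1968 ≈ 0.0285.

Δc ≈ 0.029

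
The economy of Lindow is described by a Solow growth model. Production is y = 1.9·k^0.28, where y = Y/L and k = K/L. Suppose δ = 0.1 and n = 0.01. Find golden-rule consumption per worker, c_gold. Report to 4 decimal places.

c_gold ≈ 2.5252

Capital per worker breaks even when investment replaces (n + δ)·k; here n + δ = 0.11.
Maximizing c = f(k) − (n+δ)·k gives f'(k) = n+δ, i.e. 0.28·1.9·k^(0.28−1) = 0.11, so k_gold = (0.28·1.9/0.11)^(1/0.72) ≈ 8.9273.
y_gold = 1.9·8.9273^0.28 ≈ 3.5072.
c_gold = y_gold − (n+δ)·k_gold = 3.5072 − 0.11·8.9273 ≈ 2.5252.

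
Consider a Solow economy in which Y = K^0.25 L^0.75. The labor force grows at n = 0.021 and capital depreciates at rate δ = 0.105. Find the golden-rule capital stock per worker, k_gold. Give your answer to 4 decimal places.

n + δ = 0.021 + 0.105 = 0.126.
At the golden rule the marginal product of capital equals n+δ: 0.25·k^(0.25−1) = 0.126. Solving, k_gold = (0.25/0.126)^(1/0.75) ≈ 2.4932.

k_gold ≈ 2.4932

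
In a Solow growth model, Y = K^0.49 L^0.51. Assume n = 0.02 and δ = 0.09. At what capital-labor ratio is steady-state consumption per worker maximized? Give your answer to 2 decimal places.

Capital per worker breaks even when investment replaces (n + δ)·k; here n + δ = 0.11.
Maximizing c = f(k) − (n+δ)·k gives f'(k) = n+δ, i.e. 0.49·k^(0.49−1) = 0.11, so k_gold = (0.49/0.11)^(1/0.51) ≈ 18.7139.

k_gold ≈ 18.71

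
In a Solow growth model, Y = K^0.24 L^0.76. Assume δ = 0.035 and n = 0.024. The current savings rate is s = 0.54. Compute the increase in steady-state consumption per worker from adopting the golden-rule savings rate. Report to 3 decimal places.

Break-even investment rate: n + δ = 0.024 + 0.035 = 0.059.
Current steady state (s = 0.54): k* = (0.54/0.059)^(1/0.76) ≈ 18.4156, y* = 18.4156^0.24 ≈ 2.0121, c* = (1−0.54)·2.0121 ≈ 0.9256.
Setting f'(k) = n+δ gives 0.24·k^(0.24−1) = 0.059, hence k_gold = (0.24/0.059)^(1/0.76) ≈ 6.3356.
y_gold = 6.3356^0.24 ≈ 1.5575, c_gold = y_gold − 0.059·k_gold ≈ 1.1837.
Gain: Δc = 1.1837 − 0.9256 ≈ 0.2581.

Δc ≈ 0.258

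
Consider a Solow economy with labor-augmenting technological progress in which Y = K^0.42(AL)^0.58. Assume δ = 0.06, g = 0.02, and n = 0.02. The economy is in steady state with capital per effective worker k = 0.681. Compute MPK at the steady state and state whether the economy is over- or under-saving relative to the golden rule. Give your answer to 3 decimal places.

under-saving; MPK ≈ 0.525

The effective depreciation rate is n + g + δ = 0.02 + 0.02 + 0.06 = 0.1.
MPK = 0.42·k^(0.42−1) = 0.42·0.681^(-0.58) ≈ 0.5248.
MPK > 0.1, so the economy is dynamically efficient (under-saving).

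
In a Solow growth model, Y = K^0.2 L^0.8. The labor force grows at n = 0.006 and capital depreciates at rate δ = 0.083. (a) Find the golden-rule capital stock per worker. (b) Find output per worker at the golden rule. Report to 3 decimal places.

(a) k_gold ≈ 2.751; (b) y_gold ≈ 1.224

The effective depreciation rate is n + δ = 0.006 + 0.083 = 0.089.
Golden rule sets MPK = n+δ: 0.2·k^(0.2−1) = 0.089, so k_gold = (0.2/0.089)^(1/0.8) ≈ 2.7514.
y_gold = 2.7514^0.2 ≈ 1.2244.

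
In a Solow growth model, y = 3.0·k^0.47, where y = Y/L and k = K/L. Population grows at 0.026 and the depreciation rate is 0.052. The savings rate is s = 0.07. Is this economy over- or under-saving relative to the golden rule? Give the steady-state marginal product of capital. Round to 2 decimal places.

n + δ = 0.026 + 0.052 = 0.078.
Steady-state k*: s·A·k^0.47 = 0.078·k gives k* = (0.07·3.0/0.078)^(1/0.53) ≈ 6.4797.
MPK = 0.47·3.0·6.4797^(-0.53) ≈ 0.5237.
MPK > n+δ = 0.078, so the economy is dynamically efficient (under-saving).

under-saving; MPK ≈ 0.52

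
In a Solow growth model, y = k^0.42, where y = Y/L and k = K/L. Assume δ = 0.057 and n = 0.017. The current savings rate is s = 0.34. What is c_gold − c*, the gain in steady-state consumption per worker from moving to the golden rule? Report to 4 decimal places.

Break-even investment rate: n + δ = 0.017 + 0.057 = 0.074.
Current steady state (s = 0.34): k* = (0.34/0.074)^(1/0.58) ≈ 13.8613, y* = 13.8613^0.42 ≈ 3.0169, c* = (1−0.34)·3.0169 ≈ 1.9911.
Golden rule sets MPK = n+δ: 0.42·k^(0.42−1) = 0.074, so k_gold = (0.42/0.074)^(1/0.58) ≈ 19.9540.
y_gold = 19.9540^0.42 ≈ 3.5157, c_gold = y_gold − 0.074·k_gold ≈ 2.0391.
Gain: Δc = 2.0391 − 1.9911 ≈ 0.0480.

Δc ≈ 0.0480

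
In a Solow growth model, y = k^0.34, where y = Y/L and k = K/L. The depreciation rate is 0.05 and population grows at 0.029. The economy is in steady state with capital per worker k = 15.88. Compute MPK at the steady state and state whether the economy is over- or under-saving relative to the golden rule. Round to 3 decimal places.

Capital per worker breaks even when investment replaces (n + δ)·k; here n + δ = 0.079.
MPK = 0.34·k^(0.34−1) = 0.34·15.88^(-0.66) ≈ 0.0548.
MPK < 0.079, so the economy is dynamically inefficient (over-saving).

over-saving; MPK ≈ 0.055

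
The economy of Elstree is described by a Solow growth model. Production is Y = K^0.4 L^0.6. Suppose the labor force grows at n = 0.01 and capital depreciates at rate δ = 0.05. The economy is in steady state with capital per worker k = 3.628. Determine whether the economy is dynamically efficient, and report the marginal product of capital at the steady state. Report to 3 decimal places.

dynamically efficient; MPK ≈ 0.185

Break-even investment rate: n + δ = 0.01 + 0.05 = 0.06.
MPK = 0.4·k^(0.4−1) = 0.4·3.628^(-0.6) ≈ 0.1846.
MPK > 0.06, so the economy is dynamically efficient (under-saving).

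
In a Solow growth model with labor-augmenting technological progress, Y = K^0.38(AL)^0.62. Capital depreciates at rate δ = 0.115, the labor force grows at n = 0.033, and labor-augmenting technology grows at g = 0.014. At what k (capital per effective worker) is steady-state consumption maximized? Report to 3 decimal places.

k_gold ≈ 3.956

The effective depreciation rate is n + g + δ = 0.033 + 0.014 + 0.115 = 0.162.
Golden rule sets MPK = n+g+δ: 0.38·k^(0.38−1) = 0.162, so k_gold = (0.38/0.162)^(1/0.62) ≈ 3.9556.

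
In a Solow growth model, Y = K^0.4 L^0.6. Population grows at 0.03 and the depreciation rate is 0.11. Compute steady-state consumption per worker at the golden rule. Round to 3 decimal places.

c_gold ≈ 1.208

The effective depreciation rate is n + δ = 0.03 + 0.11 = 0.14.
At the golden rule the marginal product of capital equals n+δ: 0.4·k^(0.4−1) = 0.14. Solving, k_gold = (0.4/0.14)^(1/0.6) ≈ 5.7529.
y_gold = 5.7529^0.4 ≈ 2.0135.
c_gold = y_gold − (n+δ)·k_gold = 2.0135 − 0.14·5.7529 ≈ 1.2081.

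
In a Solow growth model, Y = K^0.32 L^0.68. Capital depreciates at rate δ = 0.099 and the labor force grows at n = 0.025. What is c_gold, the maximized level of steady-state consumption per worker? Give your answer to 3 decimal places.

c_gold ≈ 1.062

The effective depreciation rate is n + δ = 0.025 + 0.099 = 0.124.
At the golden rule the marginal product of capital equals n+δ: 0.32·k^(0.32−1) = 0.124. Solving, k_gold = (0.32/0.124)^(1/0.68) ≈ 4.0316.
y_gold = 4.0316^0.32 ≈ 1.5623.
c_gold = y_gold − (n+δ)·k_gold = 1.5623 − 0.124·4.0316 ≈ 1.0623.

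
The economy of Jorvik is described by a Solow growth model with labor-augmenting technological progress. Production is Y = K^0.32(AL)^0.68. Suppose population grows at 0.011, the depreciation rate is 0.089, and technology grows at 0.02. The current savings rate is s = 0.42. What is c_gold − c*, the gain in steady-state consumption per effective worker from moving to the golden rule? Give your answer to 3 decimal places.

Δc ≈ 0.033

The effective depreciation rate is n + g + δ = 0.011 + 0.02 + 0.089 = 0.12.
Current steady state (s = 0.42): k* = (0.42/0.12)^(1/0.68) ≈ 6.3110, y* = 6.3110^0.32 ≈ 1.8032, c* = (1−0.42)·1.8032 ≈ 1.0458.
At the golden rule the marginal product of capital equals n+g+δ: 0.32·k^(0.32−1) = 0.12. Solving, k_gold = (0.32/0.12)^(1/0.68) ≈ 4.2308.
y_gold = 4.2308^0.32 ≈ 1.5866, c_gold = y_gold − 0.12·k_gold ≈ 1.0789.
Gain: Δc = 1.0789 − 1.0458 ≈ 0.0330.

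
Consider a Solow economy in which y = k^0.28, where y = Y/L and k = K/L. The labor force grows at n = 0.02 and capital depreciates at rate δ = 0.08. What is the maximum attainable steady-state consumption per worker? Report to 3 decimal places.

Break-even investment rate: n + δ = 0.02 + 0.08 = 0.1.
Setting f'(k) = n+δ gives 0.28·k^(0.28−1) = 0.1, hence k_gold = (0.28/0.1)^(1/0.72) ≈ 4.1788.
y_gold = 4.1788^0.28 ≈ 1.4924.
c_gold = y_gold − (n+δ)·k_gold = 1.4924 − 0.1·4.1788 ≈ 1.0746.

c_gold ≈ 1.075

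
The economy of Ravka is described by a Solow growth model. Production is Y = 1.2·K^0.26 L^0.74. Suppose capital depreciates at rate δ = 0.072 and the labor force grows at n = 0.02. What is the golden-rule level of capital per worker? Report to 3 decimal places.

k_gold ≈ 5.208

n + δ = 0.02 + 0.072 = 0.092.
Golden rule sets MPK = n+δ: 0.26·1.2·k^(0.26−1) = 0.092, so k_gold = (0.26·1.2/0.092)^(1/0.74) ≈ 5.2085.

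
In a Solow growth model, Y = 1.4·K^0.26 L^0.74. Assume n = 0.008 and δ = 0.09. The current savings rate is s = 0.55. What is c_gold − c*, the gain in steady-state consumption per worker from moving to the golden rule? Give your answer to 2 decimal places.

Δc ≈ 0.34

The effective depreciation rate is n + δ = 0.008 + 0.09 = 0.098.
Current steady state (s = 0.55): k* = (0.55·1.4/0.098)^(1/0.74) ≈ 16.2113, y* = 1.4·16.2113^0.26 ≈ 2.8886, c* = (1−0.55)·2.8886 ≈ 1.2998.
At the golden rule the marginal product of capital equals n+δ: 0.26·1.4·k^(0.26−1) = 0.098. Solving, k_gold = (0.26·1.4/0.098)^(1/0.74) ≈ 5.8898.
y_gold = 1.4·5.8898^0.26 ≈ 2.2200, c_gold = y_gold − 0.098·k_gold ≈ 1.6428.
Gain: Δc = 1.6428 − 1.2998 ≈ 0.3430.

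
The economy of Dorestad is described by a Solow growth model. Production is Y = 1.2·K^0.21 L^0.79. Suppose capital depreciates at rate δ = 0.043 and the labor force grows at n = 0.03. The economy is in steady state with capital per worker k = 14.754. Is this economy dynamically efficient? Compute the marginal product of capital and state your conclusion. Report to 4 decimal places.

dynamically inefficient; MPK ≈ 0.0301

The effective depreciation rate is n + δ = 0.03 + 0.043 = 0.073.
MPK = 0.21·1.2·k^(0.21−1) = 0.21·1.2·14.754^(-0.79) ≈ 0.0301.
MPK < 0.073, so the economy is dynamically inefficient (over-saving).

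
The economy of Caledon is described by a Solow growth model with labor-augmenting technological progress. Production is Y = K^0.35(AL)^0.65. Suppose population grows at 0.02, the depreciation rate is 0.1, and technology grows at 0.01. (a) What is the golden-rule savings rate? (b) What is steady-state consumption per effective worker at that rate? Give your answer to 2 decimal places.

Capital per effective worker breaks even when investment replaces (n + g + δ)·k; here n + g + δ = 0.13.
For Cobb-Douglas, s_gold equals capital's share: s_gold = 0.35.
Golden rule sets MPK = n+g+δ: 0.35·k^(0.35−1) = 0.13, so k_gold = (0.35/0.13)^(1/0.65) ≈ 4.5891.
y_gold = 4.5891^0.35 ≈ 1.7045; c_gold = (1−0.35)·y_gold ≈ 1.1079.

(a) s_gold = 0.35; (b) c_gold ≈ 1.11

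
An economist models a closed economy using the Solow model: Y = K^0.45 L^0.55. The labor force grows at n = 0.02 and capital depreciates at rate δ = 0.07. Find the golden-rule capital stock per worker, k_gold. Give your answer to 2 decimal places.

Break-even investment rate: n + δ = 0.02 + 0.07 = 0.09.
Setting f'(k) = n+δ gives 0.45·k^(0.45−1) = 0.09, hence k_gold = (0.45/0.09)^(1/0.55) ≈ 18.6575.

k_gold ≈ 18.66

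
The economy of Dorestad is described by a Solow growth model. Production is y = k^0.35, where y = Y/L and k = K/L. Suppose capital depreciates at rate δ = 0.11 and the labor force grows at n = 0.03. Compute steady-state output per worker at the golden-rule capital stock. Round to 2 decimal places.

y_gold ≈ 1.64

Capital per worker breaks even when investment replaces (n + δ)·k; here n + δ = 0.14.
Setting f'(k) = n+δ gives 0.35·k^(0.35−1) = 0.14, hence k_gold = (0.35/0.14)^(1/0.65) ≈ 4.0946.
Output: y_gold = k_gold^0.35 = 4.0946^0.35 ≈ 1.6379.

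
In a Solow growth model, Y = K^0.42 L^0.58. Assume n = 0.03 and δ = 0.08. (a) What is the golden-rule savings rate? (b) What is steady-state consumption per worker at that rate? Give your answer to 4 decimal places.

(a) s_gold = 0.4200; (b) c_gold ≈ 1.5303

Break-even investment rate: n + δ = 0.03 + 0.08 = 0.11.
For Cobb-Douglas, s_gold equals capital's share: s_gold = 0.42.
At the golden rule the marginal product of capital equals n+δ: 0.42·k^(0.42−1) = 0.11. Solving, k_gold = (0.42/0.11)^(1/0.58) ≈ 10.0740.
y_gold = 10.0740^0.42 ≈ 2.6384; c_gold = (1−0.42)·y_gold ≈ 1.5303.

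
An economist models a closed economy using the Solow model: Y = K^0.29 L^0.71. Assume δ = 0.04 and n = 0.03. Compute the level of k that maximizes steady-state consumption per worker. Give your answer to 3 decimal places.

k_gold ≈ 7.403

Break-even investment rate: n + δ = 0.03 + 0.04 = 0.07.
Golden rule sets MPK = n+δ: 0.29·k^(0.29−1) = 0.07, so k_gold = (0.29/0.07)^(1/0.71) ≈ 7.4035.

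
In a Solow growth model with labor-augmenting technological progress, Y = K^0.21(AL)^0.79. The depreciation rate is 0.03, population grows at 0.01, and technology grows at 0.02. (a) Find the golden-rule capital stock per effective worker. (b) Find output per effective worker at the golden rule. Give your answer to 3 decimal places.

Capital per effective worker breaks even when investment replaces (n + g + δ)·k; here n + g + δ = 0.06.
Maximizing c = f(k) − (n+g+δ)·k gives f'(k) = n+g+δ, i.e. 0.21·k^(0.21−1) = 0.06, so k_gold = (0.21/0.06)^(1/0.79) ≈ 4.8831.
y_gold = 4.8831^0.21 ≈ 1.3952.

(a) k_gold ≈ 4.883; (b) y_gold ≈ 1.395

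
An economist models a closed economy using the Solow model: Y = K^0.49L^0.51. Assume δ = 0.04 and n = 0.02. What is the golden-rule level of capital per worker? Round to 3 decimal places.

k_gold ≈ 61.422

n + δ = 0.02 + 0.04 = 0.06.
Setting f'(k) = n+δ gives 0.49·k^(0.49−1) = 0.06, hence k_gold = (0.49/0.06)^(1/0.51) ≈ 61.4219.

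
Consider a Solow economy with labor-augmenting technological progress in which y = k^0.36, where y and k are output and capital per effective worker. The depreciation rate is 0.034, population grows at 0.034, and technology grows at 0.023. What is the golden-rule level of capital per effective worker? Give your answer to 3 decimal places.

k_gold ≈ 8.575

Capital per effective worker breaks even when investment replaces (n + g + δ)·k; here n + g + δ = 0.091.
Golden rule sets MPK = n+g+δ: 0.36·k^(0.36−1) = 0.091, so k_gold = (0.36/0.091)^(1/0.64) ≈ 8.5747.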